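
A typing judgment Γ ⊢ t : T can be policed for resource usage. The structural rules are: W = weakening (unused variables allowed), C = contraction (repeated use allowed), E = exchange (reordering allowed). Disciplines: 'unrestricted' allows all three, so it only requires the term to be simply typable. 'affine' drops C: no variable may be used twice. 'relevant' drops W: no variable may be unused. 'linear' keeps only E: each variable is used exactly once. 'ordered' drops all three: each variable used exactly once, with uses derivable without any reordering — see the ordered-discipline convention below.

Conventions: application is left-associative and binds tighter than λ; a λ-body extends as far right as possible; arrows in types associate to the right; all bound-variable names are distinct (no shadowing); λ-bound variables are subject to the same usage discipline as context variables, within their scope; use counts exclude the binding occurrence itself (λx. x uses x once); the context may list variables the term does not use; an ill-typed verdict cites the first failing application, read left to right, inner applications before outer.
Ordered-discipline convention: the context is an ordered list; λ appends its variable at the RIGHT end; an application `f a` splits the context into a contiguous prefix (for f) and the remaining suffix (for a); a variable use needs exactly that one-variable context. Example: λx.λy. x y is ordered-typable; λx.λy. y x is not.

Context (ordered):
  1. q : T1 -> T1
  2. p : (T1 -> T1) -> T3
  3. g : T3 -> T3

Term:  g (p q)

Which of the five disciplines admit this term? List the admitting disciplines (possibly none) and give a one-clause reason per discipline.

admitting disciplines: linear, affine, relevant, unrestricted
variable uses: q: 1×; p: 1×; g: 1×
left-to-right use order: g, p, q
typing: well-typed at T3
ordered ✗ (use order g, p, q needs exchange)
linear ✓ (q, p, g: one use apiece)
affine ✓ (none of q, p, g used more than once)
relevant ✓ (at least one use each (q, p, g))
unrestricted ✓ (type-checks (T3) and nothing is barred)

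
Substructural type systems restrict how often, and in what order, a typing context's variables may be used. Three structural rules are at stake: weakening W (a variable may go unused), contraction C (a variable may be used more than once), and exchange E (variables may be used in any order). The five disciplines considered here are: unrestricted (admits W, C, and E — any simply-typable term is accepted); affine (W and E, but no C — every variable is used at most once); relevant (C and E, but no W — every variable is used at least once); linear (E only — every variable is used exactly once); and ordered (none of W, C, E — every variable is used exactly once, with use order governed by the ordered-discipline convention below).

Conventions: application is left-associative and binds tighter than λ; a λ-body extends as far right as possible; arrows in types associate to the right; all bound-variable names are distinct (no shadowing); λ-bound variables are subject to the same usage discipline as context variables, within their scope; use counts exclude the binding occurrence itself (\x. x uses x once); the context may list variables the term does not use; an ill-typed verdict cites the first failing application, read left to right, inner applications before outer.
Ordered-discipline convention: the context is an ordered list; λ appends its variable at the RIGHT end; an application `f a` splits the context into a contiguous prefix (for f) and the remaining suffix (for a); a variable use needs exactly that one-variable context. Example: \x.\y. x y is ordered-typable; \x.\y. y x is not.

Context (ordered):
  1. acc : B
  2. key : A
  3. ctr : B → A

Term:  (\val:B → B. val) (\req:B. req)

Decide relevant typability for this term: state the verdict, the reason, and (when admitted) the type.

no — acc, key, ctr left unused
use counts: acc ×0; key ×0; ctr ×0; val (λ-bound) ×1; req (λ-bound) ×1
left-to-right use order: val, req
typing: well-typed at B → B
summary: ordered ✗, linear ✗, affine ✓, relevant ✗, unrestricted ✓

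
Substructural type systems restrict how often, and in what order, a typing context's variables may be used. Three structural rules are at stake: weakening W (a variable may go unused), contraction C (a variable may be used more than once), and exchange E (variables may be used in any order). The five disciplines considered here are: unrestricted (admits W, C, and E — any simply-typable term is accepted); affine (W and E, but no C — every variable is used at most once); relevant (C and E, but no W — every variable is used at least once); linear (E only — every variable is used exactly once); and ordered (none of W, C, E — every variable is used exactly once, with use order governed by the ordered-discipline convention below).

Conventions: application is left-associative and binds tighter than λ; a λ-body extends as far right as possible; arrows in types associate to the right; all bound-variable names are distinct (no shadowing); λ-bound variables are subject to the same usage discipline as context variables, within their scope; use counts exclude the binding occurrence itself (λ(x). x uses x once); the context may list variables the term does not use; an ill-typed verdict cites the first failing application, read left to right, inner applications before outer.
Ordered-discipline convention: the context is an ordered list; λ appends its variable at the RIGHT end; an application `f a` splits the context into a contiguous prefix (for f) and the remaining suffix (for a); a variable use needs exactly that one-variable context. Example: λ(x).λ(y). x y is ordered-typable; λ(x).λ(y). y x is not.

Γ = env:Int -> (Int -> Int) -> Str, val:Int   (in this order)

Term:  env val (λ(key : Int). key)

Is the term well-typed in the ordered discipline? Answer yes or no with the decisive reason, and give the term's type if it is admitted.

yes — env, val, key: once each, no exchange needed; term : Str
usage: env=1, val=1, key (λ-bound)=1
left-to-right use order: env, val, key
typing: well-typed at Str
all disciplines: ordered ✓ · linear ✓ · affine ✓ · relevant ✓ · unrestricted ✓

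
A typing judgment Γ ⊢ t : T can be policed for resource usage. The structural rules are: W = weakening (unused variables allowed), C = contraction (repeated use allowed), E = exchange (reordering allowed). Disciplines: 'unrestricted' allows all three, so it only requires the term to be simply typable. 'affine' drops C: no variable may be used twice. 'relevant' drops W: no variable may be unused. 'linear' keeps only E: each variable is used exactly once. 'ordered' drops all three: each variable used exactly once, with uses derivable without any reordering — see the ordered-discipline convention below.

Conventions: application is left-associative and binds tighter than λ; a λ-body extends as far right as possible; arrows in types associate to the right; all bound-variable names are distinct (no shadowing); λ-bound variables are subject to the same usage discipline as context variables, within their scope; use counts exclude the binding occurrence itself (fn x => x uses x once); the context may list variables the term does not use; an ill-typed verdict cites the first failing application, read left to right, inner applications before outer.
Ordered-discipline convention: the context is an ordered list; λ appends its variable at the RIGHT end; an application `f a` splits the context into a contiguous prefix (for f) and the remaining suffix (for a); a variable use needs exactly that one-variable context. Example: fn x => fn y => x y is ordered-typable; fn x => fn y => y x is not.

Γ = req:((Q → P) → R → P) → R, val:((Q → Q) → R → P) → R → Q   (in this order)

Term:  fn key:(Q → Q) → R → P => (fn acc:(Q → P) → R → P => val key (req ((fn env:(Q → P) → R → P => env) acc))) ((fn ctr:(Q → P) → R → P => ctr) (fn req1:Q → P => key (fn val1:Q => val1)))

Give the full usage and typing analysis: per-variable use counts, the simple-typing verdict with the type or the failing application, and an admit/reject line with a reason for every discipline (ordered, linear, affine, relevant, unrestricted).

variable uses: req: 1×; val: 1×; key (bound): 2×; acc (bound): 1×; env (bound): 1×; ctr (bound): 1×; req1 (bound): 0×; val1 (bound): 1×
left-to-right use order: val, key, req, env, acc, ctr, key, val1
typing: the term checks, with type ((Q → Q) → R → P) → Q
ordered: ✗ — needs contraction — key ×2; unused: req1 — weakening required
linear: ✗ — needs contraction — key ×2; unused: req1 — weakening required
affine: ✗ — needs contraction — key ×2
relevant: ✗ — unused: req1 — weakening required
unrestricted: ✓ — well-typed at ((Q → Q) → R → P) → Q; no restrictions here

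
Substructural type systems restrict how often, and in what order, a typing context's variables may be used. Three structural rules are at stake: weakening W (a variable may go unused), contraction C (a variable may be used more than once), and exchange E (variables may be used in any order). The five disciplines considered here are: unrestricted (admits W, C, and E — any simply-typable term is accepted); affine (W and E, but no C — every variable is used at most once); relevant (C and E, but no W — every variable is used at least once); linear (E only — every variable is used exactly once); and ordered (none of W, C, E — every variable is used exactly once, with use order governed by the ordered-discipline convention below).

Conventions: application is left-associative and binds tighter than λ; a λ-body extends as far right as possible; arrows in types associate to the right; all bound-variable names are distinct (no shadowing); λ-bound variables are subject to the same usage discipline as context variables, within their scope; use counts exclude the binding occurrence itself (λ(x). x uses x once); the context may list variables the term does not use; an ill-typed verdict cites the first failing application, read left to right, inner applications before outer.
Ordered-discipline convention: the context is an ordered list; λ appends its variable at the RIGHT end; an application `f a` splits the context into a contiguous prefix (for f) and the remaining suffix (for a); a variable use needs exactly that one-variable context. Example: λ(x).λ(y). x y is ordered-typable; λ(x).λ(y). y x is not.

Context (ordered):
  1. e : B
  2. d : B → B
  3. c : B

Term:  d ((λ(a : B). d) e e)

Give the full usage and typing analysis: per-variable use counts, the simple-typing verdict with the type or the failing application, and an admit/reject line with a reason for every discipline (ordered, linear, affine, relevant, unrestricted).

counts: e=2, d=2, c=0, a (λ-bound)=0
use order (left to right): d, d, e, e
typing: ✓ — B
ordered: ✗, needs contraction — e ×2, d ×2; c, a never used (weakening)
linear: ✗, needs contraction — e ×2, d ×2; c, a never used (weakening)
affine: ✗, needs contraction — e ×2, d ×2
relevant: ✗, c, a never used (weakening)
unrestricted: ✓, well-typed at B; no restrictions here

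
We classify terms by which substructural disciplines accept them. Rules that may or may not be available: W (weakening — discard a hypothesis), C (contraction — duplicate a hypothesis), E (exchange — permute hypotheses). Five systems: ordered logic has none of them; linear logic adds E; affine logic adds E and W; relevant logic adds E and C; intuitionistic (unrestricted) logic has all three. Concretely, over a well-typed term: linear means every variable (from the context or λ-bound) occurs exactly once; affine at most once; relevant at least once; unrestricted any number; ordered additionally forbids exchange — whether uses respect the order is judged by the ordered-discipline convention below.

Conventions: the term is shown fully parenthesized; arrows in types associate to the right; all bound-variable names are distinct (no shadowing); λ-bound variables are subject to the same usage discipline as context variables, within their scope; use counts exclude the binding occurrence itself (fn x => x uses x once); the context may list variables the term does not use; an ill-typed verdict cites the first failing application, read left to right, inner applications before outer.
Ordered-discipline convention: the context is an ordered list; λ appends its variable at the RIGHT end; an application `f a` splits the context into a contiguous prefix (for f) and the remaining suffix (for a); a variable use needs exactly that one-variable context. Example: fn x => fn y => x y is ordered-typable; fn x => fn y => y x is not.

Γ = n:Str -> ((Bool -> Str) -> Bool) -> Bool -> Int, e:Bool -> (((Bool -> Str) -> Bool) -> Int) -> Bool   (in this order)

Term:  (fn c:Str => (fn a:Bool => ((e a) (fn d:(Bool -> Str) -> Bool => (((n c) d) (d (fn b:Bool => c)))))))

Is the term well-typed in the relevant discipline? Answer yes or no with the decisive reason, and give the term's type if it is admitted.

no — b never used (weakening)
counts: n ×1, e ×1, c (bound) ×2, a (bound) ×1, d (bound) ×2, b (bound) ×0
use order (left to right): e, a, n, c, d, d, c
typing: ✓ — Str -> Bool -> Bool
all disciplines: ordered ✗ · linear ✗ · affine ✗ · relevant ✗ · unrestricted ✓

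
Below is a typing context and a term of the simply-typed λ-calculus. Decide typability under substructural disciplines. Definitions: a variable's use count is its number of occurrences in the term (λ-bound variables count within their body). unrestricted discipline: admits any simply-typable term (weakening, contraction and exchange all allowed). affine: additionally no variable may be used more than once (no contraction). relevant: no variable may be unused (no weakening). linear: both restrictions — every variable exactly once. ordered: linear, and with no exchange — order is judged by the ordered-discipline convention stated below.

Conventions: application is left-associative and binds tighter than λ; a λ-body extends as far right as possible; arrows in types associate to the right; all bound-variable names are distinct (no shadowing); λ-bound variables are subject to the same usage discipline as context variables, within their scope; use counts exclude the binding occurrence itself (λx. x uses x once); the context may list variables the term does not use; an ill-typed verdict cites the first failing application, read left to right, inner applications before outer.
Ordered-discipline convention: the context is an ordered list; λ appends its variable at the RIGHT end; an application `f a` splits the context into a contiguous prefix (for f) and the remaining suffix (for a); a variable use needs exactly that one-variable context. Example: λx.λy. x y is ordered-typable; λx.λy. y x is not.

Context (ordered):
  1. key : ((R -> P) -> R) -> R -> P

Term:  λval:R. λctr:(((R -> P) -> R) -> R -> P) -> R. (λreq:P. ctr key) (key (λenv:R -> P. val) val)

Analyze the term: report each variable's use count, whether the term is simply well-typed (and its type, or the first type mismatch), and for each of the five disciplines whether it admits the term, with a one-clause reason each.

variable uses: key ×2; val (λ-bound) ×2; ctr (λ-bound) ×1; req (λ-bound) ×0; env (λ-bound) ×0
left-to-right use order: ctr, key, key, val, val
typing: ✓ — R -> ((((R -> P) -> R) -> R -> P) -> R) -> R
ordered: ✗, repeated use of key ×2, val ×2; req, env never used (weakening)
linear: ✗, repeated use of key ×2, val ×2; req, env never used (weakening)
affine: ✗, repeated use of key ×2, val ×2
relevant: ✗, req, env never used (weakening)
unrestricted: ✓, typability at R -> ((((R -> P) -> R) -> R -> P) -> R) -> R is all that's needed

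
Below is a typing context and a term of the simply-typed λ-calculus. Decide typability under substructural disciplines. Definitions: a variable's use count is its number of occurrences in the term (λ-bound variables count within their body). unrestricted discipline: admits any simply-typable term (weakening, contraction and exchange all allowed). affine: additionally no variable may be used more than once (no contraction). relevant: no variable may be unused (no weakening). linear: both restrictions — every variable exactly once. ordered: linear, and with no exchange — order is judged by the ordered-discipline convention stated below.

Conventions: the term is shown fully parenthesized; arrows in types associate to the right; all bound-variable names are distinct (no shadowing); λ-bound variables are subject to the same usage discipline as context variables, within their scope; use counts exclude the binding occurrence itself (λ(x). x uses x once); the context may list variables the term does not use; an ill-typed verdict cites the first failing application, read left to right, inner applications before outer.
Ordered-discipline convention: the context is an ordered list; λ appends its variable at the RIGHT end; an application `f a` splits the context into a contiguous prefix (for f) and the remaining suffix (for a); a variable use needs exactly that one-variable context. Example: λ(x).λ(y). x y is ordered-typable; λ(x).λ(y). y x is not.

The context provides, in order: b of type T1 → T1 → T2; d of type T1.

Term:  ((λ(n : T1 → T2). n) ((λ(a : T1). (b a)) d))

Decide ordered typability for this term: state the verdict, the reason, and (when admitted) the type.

yes — b, d, n, a: once each, no exchange needed; term : T1 → T2
variable uses: b=1; d=1; n (λ-bound)=1; a (λ-bound)=1
left-to-right use order: n, b, a, d
typing: ✓ — T1 → T2
all disciplines: ordered ✓ | linear ✓ | affine ✓ | relevant ✓ | unrestricted ✓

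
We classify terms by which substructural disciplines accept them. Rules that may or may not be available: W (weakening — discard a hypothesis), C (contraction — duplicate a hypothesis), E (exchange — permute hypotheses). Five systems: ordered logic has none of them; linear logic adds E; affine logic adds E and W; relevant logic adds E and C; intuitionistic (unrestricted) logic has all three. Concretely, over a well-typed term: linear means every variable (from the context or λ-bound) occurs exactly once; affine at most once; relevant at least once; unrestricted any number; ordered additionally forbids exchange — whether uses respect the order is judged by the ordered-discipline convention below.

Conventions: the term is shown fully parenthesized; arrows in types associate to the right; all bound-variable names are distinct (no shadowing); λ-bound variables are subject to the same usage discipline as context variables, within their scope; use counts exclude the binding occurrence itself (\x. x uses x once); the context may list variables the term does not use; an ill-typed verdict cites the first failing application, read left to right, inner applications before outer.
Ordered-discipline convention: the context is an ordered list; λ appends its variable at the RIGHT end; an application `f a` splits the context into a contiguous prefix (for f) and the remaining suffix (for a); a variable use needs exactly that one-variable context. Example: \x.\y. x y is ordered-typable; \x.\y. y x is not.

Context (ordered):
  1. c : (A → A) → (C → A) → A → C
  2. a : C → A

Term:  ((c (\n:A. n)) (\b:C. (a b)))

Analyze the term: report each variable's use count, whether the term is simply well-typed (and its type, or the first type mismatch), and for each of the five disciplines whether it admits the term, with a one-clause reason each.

counts: c: 1; a: 1; n (λ-bound): 1; b (λ-bound): 1
order of uses: c, n, a, b
typing: well-typed at A → C
ordered ✓ (single-use (c, a, n, b), ordered derivation ok)
linear ✓ (exactly-once usage across c, a, n, b)
affine ✓ (at most one use each (c, a, n, b))
relevant ✓ (c, a, n, b: all used, weakening unneeded)
unrestricted ✓ (simply typable at A → C; W, C, E all held)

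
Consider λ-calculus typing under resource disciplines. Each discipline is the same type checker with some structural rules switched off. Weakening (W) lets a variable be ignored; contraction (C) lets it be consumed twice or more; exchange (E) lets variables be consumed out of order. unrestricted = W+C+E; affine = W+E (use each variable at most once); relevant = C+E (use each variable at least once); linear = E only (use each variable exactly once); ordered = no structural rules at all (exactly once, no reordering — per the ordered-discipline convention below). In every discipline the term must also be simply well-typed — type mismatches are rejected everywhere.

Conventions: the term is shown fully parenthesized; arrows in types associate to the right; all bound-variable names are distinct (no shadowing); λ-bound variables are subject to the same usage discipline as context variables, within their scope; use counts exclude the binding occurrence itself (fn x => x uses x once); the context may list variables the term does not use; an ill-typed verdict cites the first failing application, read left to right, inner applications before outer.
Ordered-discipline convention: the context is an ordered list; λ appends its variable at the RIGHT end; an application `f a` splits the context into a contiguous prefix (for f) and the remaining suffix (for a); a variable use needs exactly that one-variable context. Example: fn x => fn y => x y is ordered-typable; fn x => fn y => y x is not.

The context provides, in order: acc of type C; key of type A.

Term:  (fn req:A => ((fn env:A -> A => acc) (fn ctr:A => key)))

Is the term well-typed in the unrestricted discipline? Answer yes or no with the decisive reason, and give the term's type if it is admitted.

yes — type-checks (A -> C) and nothing is barred; term : A -> C
variable uses: acc=1; key=1; req [bound]=0; env [bound]=0; ctr [bound]=0
order of uses: acc, key
typing: well-typed at A -> C
all disciplines: ordered ✗ | linear ✗ | affine ✓ | relevant ✗ | unrestricted ✓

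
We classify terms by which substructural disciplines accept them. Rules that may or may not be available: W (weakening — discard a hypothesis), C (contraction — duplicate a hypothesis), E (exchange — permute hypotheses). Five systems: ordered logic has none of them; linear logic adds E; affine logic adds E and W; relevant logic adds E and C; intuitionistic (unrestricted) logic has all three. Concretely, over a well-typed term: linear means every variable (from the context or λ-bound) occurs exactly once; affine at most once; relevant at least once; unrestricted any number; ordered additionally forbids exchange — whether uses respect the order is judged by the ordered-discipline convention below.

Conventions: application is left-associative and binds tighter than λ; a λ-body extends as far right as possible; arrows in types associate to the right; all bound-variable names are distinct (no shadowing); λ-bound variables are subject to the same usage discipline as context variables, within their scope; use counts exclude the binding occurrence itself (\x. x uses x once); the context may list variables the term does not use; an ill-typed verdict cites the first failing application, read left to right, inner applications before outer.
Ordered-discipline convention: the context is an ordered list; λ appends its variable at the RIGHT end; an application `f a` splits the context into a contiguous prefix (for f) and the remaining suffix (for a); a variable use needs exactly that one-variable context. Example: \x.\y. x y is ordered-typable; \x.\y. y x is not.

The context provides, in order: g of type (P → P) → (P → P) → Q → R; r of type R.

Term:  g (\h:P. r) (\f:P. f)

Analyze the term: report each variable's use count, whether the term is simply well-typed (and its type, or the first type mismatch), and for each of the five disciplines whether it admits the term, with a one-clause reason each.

usage: g: 1×, r: 1×, h (bound): 0×, f (bound): 1×
order of uses: g, r, f
typing: ill-typed: argument of type P → R where P → P is required
ordered: ✗, not simply typable
linear: ✗, fails simple typing
affine: ✗, a type mismatch blocks all five
relevant: ✗, the type mismatch rejects it
unrestricted: ✗, not simply typable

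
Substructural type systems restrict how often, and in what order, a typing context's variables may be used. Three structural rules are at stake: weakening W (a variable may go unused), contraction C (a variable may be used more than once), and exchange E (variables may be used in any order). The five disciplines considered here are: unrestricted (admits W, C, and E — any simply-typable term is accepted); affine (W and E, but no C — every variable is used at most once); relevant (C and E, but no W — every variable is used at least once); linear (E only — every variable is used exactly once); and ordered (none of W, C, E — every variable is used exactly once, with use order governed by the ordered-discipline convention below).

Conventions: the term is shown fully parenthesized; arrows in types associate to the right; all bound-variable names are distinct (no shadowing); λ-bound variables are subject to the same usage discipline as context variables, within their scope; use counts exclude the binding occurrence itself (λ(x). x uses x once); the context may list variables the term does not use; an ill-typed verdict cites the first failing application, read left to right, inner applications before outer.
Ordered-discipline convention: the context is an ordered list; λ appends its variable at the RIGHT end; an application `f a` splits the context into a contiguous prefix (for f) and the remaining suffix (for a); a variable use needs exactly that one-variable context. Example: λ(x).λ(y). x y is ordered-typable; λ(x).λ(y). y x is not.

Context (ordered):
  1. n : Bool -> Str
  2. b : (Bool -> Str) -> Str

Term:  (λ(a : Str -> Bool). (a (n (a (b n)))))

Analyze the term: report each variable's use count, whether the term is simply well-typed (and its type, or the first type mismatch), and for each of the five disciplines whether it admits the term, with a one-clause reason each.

use counts: n: 2; b: 1; a [bound]: 2
order of uses: a, n, a, b, n
typing: the term checks, with type (Str -> Bool) -> Bool
ordered ✗ (n ×2, a ×2 used more than once (contraction))
linear ✗ (n ×2, a ×2 used more than once (contraction))
affine ✗ (n ×2, a ×2 used more than once (contraction))
relevant ✓ (n, b, a: all used, weakening unneeded)
unrestricted ✓ (typability at (Str -> Bool) -> Bool is all that's needed)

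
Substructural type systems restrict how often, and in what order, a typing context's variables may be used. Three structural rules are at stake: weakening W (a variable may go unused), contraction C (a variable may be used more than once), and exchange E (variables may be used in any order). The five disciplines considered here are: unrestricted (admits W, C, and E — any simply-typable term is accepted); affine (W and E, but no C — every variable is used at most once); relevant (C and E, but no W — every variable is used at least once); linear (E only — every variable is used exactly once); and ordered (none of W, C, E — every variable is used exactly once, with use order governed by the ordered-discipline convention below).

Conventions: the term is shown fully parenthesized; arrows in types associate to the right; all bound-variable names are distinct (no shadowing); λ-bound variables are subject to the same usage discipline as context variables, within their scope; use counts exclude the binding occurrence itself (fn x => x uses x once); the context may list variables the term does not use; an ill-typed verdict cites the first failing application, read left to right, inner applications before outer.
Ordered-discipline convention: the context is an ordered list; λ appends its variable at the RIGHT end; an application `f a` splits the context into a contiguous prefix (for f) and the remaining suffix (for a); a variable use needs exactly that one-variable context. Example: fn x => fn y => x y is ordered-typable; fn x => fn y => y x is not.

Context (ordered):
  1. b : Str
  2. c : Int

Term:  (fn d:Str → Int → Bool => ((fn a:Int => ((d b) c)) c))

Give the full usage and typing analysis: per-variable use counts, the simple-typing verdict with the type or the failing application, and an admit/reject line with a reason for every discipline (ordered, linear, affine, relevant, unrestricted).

counts: b: 1×, c: 2×, d (λ-bound): 1×, a (λ-bound): 0×
order of uses: d, b, c, c
typing: well-typed at (Str → Int → Bool) → Bool
ordered ✗ (uses contraction: c ×2; needs weakening: a unused)
linear ✗ (uses contraction: c ×2; needs weakening: a unused)
affine ✗ (uses contraction: c ×2)
relevant ✗ (needs weakening: a unused)
unrestricted ✓ (type-checks ((Str → Int → Bool) → Bool) and nothing is barred)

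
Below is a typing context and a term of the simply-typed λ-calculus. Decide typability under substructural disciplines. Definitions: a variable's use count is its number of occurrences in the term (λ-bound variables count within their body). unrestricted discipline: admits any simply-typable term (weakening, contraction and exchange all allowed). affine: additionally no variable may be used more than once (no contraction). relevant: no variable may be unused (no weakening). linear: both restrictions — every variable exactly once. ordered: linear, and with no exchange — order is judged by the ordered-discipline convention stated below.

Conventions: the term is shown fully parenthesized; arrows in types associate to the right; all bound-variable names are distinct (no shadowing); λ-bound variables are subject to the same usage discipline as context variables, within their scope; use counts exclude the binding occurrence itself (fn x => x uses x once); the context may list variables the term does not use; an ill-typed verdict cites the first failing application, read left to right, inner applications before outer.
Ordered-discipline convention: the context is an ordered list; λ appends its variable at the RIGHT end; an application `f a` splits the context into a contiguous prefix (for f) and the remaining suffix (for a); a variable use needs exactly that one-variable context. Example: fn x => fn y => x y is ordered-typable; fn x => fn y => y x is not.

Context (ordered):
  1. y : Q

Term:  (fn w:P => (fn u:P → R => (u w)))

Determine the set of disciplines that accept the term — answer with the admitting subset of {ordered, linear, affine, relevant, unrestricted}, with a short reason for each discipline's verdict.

admitted in: affine, unrestricted
variable uses: y=0, w [bound]=1, u [bound]=1
uses in reading order: u, w
typing: the term checks, with type P → (P → R) → R
ordered ✗ (y never used (weakening))
linear ✗ (y never used (weakening))
affine ✓ (y, w, u: no repeats, contraction unneeded)
relevant ✗ (y never used (weakening))
unrestricted ✓ (well-typed at P → (P → R) → R; no restrictions here)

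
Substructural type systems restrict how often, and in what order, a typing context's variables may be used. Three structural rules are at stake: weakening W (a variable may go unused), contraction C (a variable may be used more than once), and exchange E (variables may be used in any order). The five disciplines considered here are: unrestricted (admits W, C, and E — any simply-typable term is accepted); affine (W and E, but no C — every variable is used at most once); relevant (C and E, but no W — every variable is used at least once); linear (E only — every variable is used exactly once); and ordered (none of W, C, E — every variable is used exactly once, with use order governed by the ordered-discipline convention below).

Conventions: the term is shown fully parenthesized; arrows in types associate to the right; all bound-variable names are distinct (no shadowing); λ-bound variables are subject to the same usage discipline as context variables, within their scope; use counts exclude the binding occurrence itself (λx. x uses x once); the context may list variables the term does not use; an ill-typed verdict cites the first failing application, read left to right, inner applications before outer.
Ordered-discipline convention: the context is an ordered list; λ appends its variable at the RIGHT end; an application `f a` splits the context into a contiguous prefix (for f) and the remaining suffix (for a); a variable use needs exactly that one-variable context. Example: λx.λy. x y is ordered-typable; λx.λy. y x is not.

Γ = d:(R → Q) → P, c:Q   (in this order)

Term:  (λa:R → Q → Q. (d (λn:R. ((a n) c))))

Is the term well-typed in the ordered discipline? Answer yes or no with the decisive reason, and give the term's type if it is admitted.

no — no contiguous prefix/suffix split fits d, a, n, c
use counts: d: 1×, c: 1×, a (λ-bound): 1×, n (λ-bound): 1×
left-to-right use order: d, a, n, c
typing: ✓ — (R → Q → Q) → P
per-discipline verdicts: ordered ✗ · linear ✓ · affine ✓ · relevant ✓ · unrestricted ✓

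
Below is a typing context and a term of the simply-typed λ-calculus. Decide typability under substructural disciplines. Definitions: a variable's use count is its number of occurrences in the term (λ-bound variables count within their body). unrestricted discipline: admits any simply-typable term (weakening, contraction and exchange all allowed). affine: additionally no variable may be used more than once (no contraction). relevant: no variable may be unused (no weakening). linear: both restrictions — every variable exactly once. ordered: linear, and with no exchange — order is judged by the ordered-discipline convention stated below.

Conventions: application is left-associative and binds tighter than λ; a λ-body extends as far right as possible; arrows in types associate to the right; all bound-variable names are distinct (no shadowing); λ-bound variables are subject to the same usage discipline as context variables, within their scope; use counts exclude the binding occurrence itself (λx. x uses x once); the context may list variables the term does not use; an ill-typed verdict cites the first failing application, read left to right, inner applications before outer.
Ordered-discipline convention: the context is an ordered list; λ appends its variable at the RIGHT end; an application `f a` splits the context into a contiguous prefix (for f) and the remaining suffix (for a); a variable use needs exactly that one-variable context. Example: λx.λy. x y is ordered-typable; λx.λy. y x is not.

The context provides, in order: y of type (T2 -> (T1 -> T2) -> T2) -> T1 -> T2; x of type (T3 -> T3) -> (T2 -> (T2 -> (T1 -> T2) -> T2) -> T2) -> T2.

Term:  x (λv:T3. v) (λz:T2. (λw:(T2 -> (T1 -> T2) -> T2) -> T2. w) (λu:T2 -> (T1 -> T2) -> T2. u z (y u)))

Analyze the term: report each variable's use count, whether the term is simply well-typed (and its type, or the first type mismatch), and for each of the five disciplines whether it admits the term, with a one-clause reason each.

variable uses: y ×1, x ×1, v (bound) ×1, z (bound) ×1, w (bound) ×1, u (bound) ×2
use order (left to right): x, v, w, u, z, y, u
typing: well-typed — term : T2
ordered: ✗ — repeated use of u ×2
linear: ✗ — repeated use of u ×2
affine: ✗ — repeated use of u ×2
relevant: ✓ — every one of y, x, v, z, w, u appears
unrestricted: ✓ — well-typed at T2; no restrictions here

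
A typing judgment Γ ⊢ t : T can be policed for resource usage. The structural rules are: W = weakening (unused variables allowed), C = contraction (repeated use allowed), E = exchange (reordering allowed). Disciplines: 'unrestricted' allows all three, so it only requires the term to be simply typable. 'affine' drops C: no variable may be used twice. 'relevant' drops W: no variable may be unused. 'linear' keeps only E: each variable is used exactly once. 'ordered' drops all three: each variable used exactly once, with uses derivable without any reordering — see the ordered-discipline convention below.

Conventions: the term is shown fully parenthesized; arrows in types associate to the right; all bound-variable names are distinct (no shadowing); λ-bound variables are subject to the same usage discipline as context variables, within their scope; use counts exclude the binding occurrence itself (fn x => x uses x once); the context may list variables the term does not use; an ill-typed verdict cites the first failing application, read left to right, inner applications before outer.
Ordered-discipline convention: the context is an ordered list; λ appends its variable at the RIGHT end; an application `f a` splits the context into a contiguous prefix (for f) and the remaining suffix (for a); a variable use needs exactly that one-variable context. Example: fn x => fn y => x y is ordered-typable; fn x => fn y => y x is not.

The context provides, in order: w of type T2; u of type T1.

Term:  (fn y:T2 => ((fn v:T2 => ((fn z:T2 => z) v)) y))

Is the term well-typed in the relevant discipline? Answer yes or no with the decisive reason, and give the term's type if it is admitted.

no — needs weakening: w, u unused
use counts: w: 0; u: 0; y (bound): 1; v (bound): 1; z (bound): 1
uses in reading order: z, v, y
typing: ✓ — T2 → T2
all disciplines: ordered ✗ · linear ✗ · affine ✓ · relevant ✗ · unrestricted ✓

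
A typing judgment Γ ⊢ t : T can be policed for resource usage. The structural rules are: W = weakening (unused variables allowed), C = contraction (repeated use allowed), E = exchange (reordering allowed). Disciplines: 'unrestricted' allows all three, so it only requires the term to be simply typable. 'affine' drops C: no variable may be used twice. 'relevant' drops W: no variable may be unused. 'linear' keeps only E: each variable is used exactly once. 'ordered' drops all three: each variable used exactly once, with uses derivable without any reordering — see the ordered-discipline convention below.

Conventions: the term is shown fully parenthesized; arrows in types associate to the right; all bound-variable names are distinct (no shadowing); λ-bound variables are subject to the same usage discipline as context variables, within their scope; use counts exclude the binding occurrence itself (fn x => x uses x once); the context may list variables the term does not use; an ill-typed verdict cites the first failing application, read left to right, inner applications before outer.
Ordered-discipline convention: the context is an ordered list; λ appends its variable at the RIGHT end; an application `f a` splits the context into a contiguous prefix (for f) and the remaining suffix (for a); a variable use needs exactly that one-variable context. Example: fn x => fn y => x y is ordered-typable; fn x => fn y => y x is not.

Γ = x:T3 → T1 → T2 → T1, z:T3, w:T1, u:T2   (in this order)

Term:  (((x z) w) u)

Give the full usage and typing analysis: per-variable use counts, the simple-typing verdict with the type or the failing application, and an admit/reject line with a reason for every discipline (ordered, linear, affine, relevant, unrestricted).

variable uses: x=1; z=1; w=1; u=1
use order (left to right): x, z, w, u
typing: well-typed — term : T1
ordered: ✓ — one use each (x, z, w, u); ordered split holds
linear: ✓ — exactly-once usage across x, z, w, u
affine: ✓ — at most one use each (x, z, w, u)
relevant: ✓ — none of x, z, w, u goes unused
unrestricted: ✓ — typability at T1 is all that's needed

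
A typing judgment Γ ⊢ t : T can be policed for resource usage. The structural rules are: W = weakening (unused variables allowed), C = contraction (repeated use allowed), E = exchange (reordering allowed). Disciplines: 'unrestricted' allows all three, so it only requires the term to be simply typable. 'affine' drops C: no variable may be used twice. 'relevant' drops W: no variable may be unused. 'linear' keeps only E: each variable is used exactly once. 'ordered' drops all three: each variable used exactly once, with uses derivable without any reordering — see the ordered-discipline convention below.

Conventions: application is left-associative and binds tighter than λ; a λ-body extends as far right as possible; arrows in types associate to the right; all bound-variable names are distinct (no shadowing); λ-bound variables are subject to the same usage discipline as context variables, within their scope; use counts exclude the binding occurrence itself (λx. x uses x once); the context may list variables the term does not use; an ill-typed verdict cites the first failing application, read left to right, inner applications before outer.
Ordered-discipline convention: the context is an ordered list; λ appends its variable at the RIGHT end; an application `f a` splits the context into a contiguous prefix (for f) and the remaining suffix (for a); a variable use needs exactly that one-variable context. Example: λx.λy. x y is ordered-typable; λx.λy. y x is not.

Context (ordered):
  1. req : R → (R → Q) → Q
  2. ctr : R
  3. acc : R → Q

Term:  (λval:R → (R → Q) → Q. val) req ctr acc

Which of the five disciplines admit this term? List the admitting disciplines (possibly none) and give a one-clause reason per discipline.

admitting disciplines: ordered, linear, affine, relevant, unrestricted
use counts: req=1; ctr=1; acc=1; val (bound)=1
order of uses: val, req, ctr, acc
typing: well-typed — term : Q
ordered ✓ (single-use (req, ctr, acc, val), ordered derivation ok)
linear ✓ (single use per variable (req, ctr, acc, val))
affine ✓ (req, ctr, acc, val: no repeats, contraction unneeded)
relevant ✓ (none of req, ctr, acc, val goes unused)
unrestricted ✓ (well-typed at Q; no restrictions here)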